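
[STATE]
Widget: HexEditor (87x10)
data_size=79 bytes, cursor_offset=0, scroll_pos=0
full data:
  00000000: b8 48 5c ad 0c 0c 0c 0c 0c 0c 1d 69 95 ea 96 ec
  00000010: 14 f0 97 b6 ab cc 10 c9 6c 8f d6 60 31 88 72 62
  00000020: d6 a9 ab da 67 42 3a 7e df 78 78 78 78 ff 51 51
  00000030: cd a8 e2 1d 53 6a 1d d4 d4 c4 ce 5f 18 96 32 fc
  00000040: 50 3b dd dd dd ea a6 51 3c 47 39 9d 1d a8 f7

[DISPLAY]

00000000  B8 48 5c ad 0c 0c 0c 0c  0c 0c 1d 69 95 ea 96 ec  |.H\........i....|         
00000010  14 f0 97 b6 ab cc 10 c9  6c 8f d6 60 31 88 72 62  |........l..`1.rb|         
00000020  d6 a9 ab da 67 42 3a 7e  df 78 78 78 78 ff 51 51  |....gB:~.xxxx.QQ|         
00000030  cd a8 e2 1d 53 6a 1d d4  d4 c4 ce 5f 18 96 32 fc  |....Sj....._..2.|         
00000040  50 3b dd dd dd ea a6 51  3c 47 39 9d 1d a8 f7     |P;.....Q<G9.... |         
                                                                                       
                                                                                       
                                                                                       
                                                                                       
                                                                                       


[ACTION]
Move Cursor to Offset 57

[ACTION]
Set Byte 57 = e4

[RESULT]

00000000  b8 48 5c ad 0c 0c 0c 0c  0c 0c 1d 69 95 ea 96 ec  |.H\........i....|         
00000010  14 f0 97 b6 ab cc 10 c9  6c 8f d6 60 31 88 72 62  |........l..`1.rb|         
00000020  d6 a9 ab da 67 42 3a 7e  df 78 78 78 78 ff 51 51  |....gB:~.xxxx.QQ|         
00000030  cd a8 e2 1d 53 6a 1d d4  d4 E4 ce 5f 18 96 32 fc  |....Sj....._..2.|         
00000040  50 3b dd dd dd ea a6 51  3c 47 39 9d 1d a8 f7     |P;.....Q<G9.... |         
                                                                                       
                                                                                       
                                                                                       
                                                                                       
                                                                                       


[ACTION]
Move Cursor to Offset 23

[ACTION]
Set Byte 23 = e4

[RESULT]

00000000  b8 48 5c ad 0c 0c 0c 0c  0c 0c 1d 69 95 ea 96 ec  |.H\........i....|         
00000010  14 f0 97 b6 ab cc 10 E4  6c 8f d6 60 31 88 72 62  |........l..`1.rb|         
00000020  d6 a9 ab da 67 42 3a 7e  df 78 78 78 78 ff 51 51  |....gB:~.xxxx.QQ|         
00000030  cd a8 e2 1d 53 6a 1d d4  d4 e4 ce 5f 18 96 32 fc  |....Sj....._..2.|         
00000040  50 3b dd dd dd ea a6 51  3c 47 39 9d 1d a8 f7     |P;.....Q<G9.... |         
                                                                                       
                                                                                       
                                                                                       
                                                                                       
                                                                                       


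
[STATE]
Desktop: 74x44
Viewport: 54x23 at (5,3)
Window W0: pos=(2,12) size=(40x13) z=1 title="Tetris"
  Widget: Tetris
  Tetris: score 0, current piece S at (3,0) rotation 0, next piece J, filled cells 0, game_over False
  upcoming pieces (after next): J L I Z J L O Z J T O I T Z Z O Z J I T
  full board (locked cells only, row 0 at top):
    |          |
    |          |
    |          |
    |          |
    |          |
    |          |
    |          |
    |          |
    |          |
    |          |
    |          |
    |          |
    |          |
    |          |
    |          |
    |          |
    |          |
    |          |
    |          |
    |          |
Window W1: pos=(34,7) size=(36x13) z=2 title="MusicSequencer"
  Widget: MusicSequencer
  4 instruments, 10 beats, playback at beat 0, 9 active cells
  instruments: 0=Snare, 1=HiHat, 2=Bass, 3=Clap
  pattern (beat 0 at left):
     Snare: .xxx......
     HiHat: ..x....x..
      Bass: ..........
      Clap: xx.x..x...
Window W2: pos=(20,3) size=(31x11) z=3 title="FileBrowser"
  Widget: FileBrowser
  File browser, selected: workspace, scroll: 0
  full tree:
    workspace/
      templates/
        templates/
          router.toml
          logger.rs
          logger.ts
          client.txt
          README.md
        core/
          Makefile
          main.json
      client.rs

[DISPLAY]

               ┏━━━━━━━━━━━━━━━━━━━━━━━━━━━━━┓        
               ┃ FileBrowser                 ┃        
               ┠─────────────────────────────┨        
               ┃> [-] workspace/             ┃        
               ┃    [+] templates/           ┃━━━━━━━━
               ┃    client.rs                ┃        
               ┃                             ┃────────
               ┃                             ┃        
               ┃                             ┃        
━━━━━━━━━━━━━━━┃                             ┃        
etris          ┗━━━━━━━━━━━━━━━━━━━━━━━━━━━━━┛        
─────────────────────────────┃  Clap██·█··█···        
        │Next:               ┃                        
        │█                   ┃                        
        │███                 ┃                        
        │                    ┃                        
        │                    ┗━━━━━━━━━━━━━━━━━━━━━━━━
        │                           ┃                 
        │Score:                     ┃                 
        │0                          ┃                 
        │                           ┃                 
━━━━━━━━━━━━━━━━━━━━━━━━━━━━━━━━━━━━┛                 
                                                      


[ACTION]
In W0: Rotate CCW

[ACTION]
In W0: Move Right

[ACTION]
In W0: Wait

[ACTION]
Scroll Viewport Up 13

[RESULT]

                                                      
                                                      
                                                      
               ┏━━━━━━━━━━━━━━━━━━━━━━━━━━━━━┓        
               ┃ FileBrowser                 ┃        
               ┠─────────────────────────────┨        
               ┃> [-] workspace/             ┃        
               ┃    [+] templates/           ┃━━━━━━━━
               ┃    client.rs                ┃        
               ┃                             ┃────────
               ┃                             ┃        
               ┃                             ┃        
━━━━━━━━━━━━━━━┃                             ┃        
etris          ┗━━━━━━━━━━━━━━━━━━━━━━━━━━━━━┛        
─────────────────────────────┃  Clap██·█··█···        
        │Next:               ┃                        
        │█                   ┃                        
        │███                 ┃                        
        │                    ┃                        
        │                    ┗━━━━━━━━━━━━━━━━━━━━━━━━
        │                           ┃                 
        │Score:                     ┃                 
        │0                          ┃                 


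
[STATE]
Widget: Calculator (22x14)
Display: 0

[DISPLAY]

                     0
┌───┬───┬───┬───┐     
│ 7 │ 8 │ 9 │ ÷ │     
├───┼───┼───┼───┤     
│ 4 │ 5 │ 6 │ × │     
├───┼───┼───┼───┤     
│ 1 │ 2 │ 3 │ - │     
├───┼───┼───┼───┤     
│ 0 │ . │ = │ + │     
├───┼───┼───┼───┤     
│ C │ MC│ MR│ M+│     
└───┴───┴───┴───┘     
                      
                      


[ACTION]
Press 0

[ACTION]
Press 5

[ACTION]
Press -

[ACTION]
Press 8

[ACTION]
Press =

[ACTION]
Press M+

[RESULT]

                    -3
┌───┬───┬───┬───┐     
│ 7 │ 8 │ 9 │ ÷ │     
├───┼───┼───┼───┤     
│ 4 │ 5 │ 6 │ × │     
├───┼───┼───┼───┤     
│ 1 │ 2 │ 3 │ - │     
├───┼───┼───┼───┤     
│ 0 │ . │ = │ + │     
├───┼───┼───┼───┤     
│ C │ MC│ MR│ M+│     
└───┴───┴───┴───┘     
                      
                      


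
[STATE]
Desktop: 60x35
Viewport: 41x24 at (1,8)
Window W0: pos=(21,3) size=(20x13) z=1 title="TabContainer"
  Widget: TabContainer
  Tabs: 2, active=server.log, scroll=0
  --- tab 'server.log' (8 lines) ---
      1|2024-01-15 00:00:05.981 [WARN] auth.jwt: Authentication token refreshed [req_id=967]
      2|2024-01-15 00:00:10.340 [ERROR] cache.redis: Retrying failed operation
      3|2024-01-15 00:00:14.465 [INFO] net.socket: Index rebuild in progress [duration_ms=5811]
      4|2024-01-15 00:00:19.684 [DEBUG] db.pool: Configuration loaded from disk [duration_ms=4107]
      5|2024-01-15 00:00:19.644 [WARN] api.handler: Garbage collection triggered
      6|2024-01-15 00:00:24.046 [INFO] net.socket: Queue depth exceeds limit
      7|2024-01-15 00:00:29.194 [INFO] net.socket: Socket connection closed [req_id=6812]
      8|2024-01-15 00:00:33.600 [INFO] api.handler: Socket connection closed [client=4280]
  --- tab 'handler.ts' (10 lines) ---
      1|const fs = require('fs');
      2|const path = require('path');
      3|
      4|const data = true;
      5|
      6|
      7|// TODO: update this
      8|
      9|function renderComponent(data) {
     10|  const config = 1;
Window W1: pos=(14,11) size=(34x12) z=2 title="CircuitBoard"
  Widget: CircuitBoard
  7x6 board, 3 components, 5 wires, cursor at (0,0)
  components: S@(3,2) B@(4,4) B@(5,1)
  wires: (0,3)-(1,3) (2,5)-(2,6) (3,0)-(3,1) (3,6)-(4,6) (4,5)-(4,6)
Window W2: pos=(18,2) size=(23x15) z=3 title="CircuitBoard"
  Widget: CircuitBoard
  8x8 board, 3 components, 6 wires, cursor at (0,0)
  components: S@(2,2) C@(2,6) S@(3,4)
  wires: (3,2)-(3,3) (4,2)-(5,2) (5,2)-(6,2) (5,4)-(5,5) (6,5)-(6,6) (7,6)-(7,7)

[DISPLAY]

                 ┃1                    ┃ 
                 ┃                     ┃ 
                 ┃2           S        ┃ 
             ┏━━━┃                     ┃━
             ┃ Ci┃3           · ─ ·   S┃ 
             ┠───┃                     ┃─
             ┃   ┃4           ·        ┃ 
             ┃0  ┃            │        ┃ 
             ┃   ┗━━━━━━━━━━━━━━━━━━━━━┛ 
             ┃1               ·          
             ┃                           
             ┃2                       · ─
             ┃                           
             ┃3   · ─ ·   S              
             ┗━━━━━━━━━━━━━━━━━━━━━━━━━━━
                                         
                                         
                                         
                                         
                                         
                                         
                                         
                                         
                                         


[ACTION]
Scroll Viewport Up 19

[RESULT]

                                         
                                         
                 ┏━━━━━━━━━━━━━━━━━━━━━┓ 
                 ┃ CircuitBoard        ┃ 
                 ┠─────────────────────┨ 
                 ┃   0 1 2 3 4 5 6 7   ┃ 
                 ┃0  [.]               ┃ 
                 ┃                     ┃ 
                 ┃1                    ┃ 
                 ┃                     ┃ 
                 ┃2           S        ┃ 
             ┏━━━┃                     ┃━
             ┃ Ci┃3           · ─ ·   S┃ 
             ┠───┃                     ┃─
             ┃   ┃4           ·        ┃ 
             ┃0  ┃            │        ┃ 
             ┃   ┗━━━━━━━━━━━━━━━━━━━━━┛ 
             ┃1               ·          
             ┃                           
             ┃2                       · ─
             ┃                           
             ┃3   · ─ ·   S              
             ┗━━━━━━━━━━━━━━━━━━━━━━━━━━━
                                         


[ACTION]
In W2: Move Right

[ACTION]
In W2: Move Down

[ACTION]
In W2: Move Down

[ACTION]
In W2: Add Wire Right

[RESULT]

                                         
                                         
                 ┏━━━━━━━━━━━━━━━━━━━━━┓ 
                 ┃ CircuitBoard        ┃ 
                 ┠─────────────────────┨ 
                 ┃   0 1 2 3 4 5 6 7   ┃ 
                 ┃0                    ┃ 
                 ┃                     ┃ 
                 ┃1                    ┃ 
                 ┃                     ┃ 
                 ┃2      [.]─ S        ┃ 
             ┏━━━┃                     ┃━
             ┃ Ci┃3           · ─ ·   S┃ 
             ┠───┃                     ┃─
             ┃   ┃4           ·        ┃ 
             ┃0  ┃            │        ┃ 
             ┃   ┗━━━━━━━━━━━━━━━━━━━━━┛ 
             ┃1               ·          
             ┃                           
             ┃2                       · ─
             ┃                           
             ┃3   · ─ ·   S              
             ┗━━━━━━━━━━━━━━━━━━━━━━━━━━━
                                         


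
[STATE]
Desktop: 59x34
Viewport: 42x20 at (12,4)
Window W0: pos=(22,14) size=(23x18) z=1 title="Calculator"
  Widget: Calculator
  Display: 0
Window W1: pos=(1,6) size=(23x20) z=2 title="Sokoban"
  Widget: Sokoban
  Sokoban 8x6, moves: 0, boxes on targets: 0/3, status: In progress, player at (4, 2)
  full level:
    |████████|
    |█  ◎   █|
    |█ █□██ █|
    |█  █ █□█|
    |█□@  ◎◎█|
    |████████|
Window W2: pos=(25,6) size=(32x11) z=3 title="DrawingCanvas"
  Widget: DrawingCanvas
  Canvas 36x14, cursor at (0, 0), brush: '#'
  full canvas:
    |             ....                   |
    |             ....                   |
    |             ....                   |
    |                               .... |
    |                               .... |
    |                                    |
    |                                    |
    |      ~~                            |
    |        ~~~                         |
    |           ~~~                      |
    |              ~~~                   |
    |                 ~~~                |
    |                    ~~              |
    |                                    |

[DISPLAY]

                                          
                                          
━━━━━━━━━━━┓ ┏━━━━━━━━━━━━━━━━━━━━━━━━━━━━
           ┃ ┃ DrawingCanvas              
───────────┨ ┠────────────────────────────
           ┃ ┃+            ....           
           ┃ ┃             ....           
           ┃ ┃             ....           
           ┃ ┃                            
           ┃ ┃                            
           ┃━┃                            
0/3        ┃C┃                            
           ┃─┗━━━━━━━━━━━━━━━━━━━━━━━━━━━━
           ┃                   0┃         
           ┃───┬───┬───┬───┐    ┃         
           ┃ 7 │ 8 │ 9 │ ÷ │    ┃         
           ┃───┼───┼───┼───┤    ┃         
           ┃ 4 │ 5 │ 6 │ × │    ┃         
           ┃───┼───┼───┼───┤    ┃         
           ┃ 1 │ 2 │ 3 │ - │    ┃         


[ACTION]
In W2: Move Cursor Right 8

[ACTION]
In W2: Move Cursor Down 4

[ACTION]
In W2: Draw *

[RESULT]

                                          
                                          
━━━━━━━━━━━┓ ┏━━━━━━━━━━━━━━━━━━━━━━━━━━━━
           ┃ ┃ DrawingCanvas              
───────────┨ ┠────────────────────────────
           ┃ ┃             ....           
           ┃ ┃             ....           
           ┃ ┃             ....           
           ┃ ┃                            
           ┃ ┃        *                   
           ┃━┃                            
0/3        ┃C┃                            
           ┃─┗━━━━━━━━━━━━━━━━━━━━━━━━━━━━
           ┃                   0┃         
           ┃───┬───┬───┬───┐    ┃         
           ┃ 7 │ 8 │ 9 │ ÷ │    ┃         
           ┃───┼───┼───┼───┤    ┃         
           ┃ 4 │ 5 │ 6 │ × │    ┃         
           ┃───┼───┼───┼───┤    ┃         
           ┃ 1 │ 2 │ 3 │ - │    ┃         


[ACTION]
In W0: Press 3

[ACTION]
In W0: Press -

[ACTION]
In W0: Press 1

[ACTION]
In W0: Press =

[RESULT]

                                          
                                          
━━━━━━━━━━━┓ ┏━━━━━━━━━━━━━━━━━━━━━━━━━━━━
           ┃ ┃ DrawingCanvas              
───────────┨ ┠────────────────────────────
           ┃ ┃             ....           
           ┃ ┃             ....           
           ┃ ┃             ....           
           ┃ ┃                            
           ┃ ┃        *                   
           ┃━┃                            
0/3        ┃C┃                            
           ┃─┗━━━━━━━━━━━━━━━━━━━━━━━━━━━━
           ┃                   2┃         
           ┃───┬───┬───┬───┐    ┃         
           ┃ 7 │ 8 │ 9 │ ÷ │    ┃         
           ┃───┼───┼───┼───┤    ┃         
           ┃ 4 │ 5 │ 6 │ × │    ┃         
           ┃───┼───┼───┼───┤    ┃         
           ┃ 1 │ 2 │ 3 │ - │    ┃         


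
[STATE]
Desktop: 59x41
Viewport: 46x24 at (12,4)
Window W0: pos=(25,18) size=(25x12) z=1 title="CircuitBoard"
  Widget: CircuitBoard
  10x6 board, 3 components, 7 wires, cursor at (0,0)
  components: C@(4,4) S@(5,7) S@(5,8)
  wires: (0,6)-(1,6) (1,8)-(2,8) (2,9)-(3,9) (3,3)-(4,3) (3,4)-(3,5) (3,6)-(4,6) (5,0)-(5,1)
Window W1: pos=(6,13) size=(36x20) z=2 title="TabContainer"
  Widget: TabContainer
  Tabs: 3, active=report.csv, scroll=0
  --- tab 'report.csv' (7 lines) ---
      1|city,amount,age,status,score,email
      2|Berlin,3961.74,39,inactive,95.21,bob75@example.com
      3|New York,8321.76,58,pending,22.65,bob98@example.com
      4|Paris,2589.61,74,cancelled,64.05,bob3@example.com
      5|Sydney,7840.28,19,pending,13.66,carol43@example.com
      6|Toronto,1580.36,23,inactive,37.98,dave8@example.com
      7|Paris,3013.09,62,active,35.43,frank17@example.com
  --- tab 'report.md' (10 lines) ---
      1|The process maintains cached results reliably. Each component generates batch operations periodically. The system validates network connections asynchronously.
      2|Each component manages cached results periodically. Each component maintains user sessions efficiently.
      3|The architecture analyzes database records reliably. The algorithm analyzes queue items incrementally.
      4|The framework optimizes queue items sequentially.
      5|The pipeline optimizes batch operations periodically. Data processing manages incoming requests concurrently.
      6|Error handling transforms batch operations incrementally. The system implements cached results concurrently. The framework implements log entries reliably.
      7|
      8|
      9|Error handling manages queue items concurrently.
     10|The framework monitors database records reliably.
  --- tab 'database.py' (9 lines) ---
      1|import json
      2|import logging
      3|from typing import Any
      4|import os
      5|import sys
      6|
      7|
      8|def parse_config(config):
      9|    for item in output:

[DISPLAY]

                                              
                                              
                                              
                                              
                                              
                                              
                                              
                                              
                                              
━━━━━━━━━━━━━━━━━━━━━━━━━━━━━┓                
ontainer                     ┃                
─────────────────────────────┨                
rt.csv]│ report.md │ database┃                
─────────────────────────────┃                
amount,age,status,score,email┃━━━━━━━┓        
n,3961.74,39,inactive,95.21,b┃       ┃        
ork,8321.76,58,pending,22.65,┃───────┨        
,2589.61,74,cancelled,64.05,b┃ 7 8 9 ┃        
y,7840.28,19,pending,13.66,ca┃       ┃        
to,1580.36,23,inactive,37.98,┃       ┃        
,3013.09,62,active,35.43,fran┃       ┃        
                             ┃       ┃        
                             ┃       ┃        
                             ┃       ┃        


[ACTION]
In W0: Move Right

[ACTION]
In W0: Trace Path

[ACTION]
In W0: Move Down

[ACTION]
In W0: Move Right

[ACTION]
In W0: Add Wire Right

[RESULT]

                                              
                                              
                                              
                                              
                                              
                                              
                                              
                                              
                                              
━━━━━━━━━━━━━━━━━━━━━━━━━━━━━┓                
ontainer                     ┃                
─────────────────────────────┨                
rt.csv]│ report.md │ database┃                
─────────────────────────────┃                
amount,age,status,score,email┃━━━━━━━┓        
n,3961.74,39,inactive,95.21,b┃       ┃        
ork,8321.76,58,pending,22.65,┃───────┨        
,2589.61,74,cancelled,64.05,b┃ 7 8 9 ┃        
y,7840.28,19,pending,13.66,ca┃       ┃        
to,1580.36,23,inactive,37.98,┃       ┃        
,3013.09,62,active,35.43,fran┃·      ┃        
                             ┃       ┃        
                             ┃       ┃        
                             ┃       ┃        


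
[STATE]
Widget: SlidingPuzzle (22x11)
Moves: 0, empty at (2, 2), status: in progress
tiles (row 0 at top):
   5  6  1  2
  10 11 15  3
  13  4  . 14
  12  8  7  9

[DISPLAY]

┌────┬────┬────┬────┐ 
│  5 │  6 │  1 │  2 │ 
├────┼────┼────┼────┤ 
│ 10 │ 11 │ 15 │  3 │ 
├────┼────┼────┼────┤ 
│ 13 │  4 │    │ 14 │ 
├────┼────┼────┼────┤ 
│ 12 │  8 │  7 │  9 │ 
└────┴────┴────┴────┘ 
Moves: 0              
                      


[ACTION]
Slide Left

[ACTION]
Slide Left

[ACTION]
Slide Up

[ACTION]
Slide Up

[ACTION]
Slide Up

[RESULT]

┌────┬────┬────┬────┐ 
│  5 │  6 │  1 │  2 │ 
├────┼────┼────┼────┤ 
│ 10 │ 11 │ 15 │  3 │ 
├────┼────┼────┼────┤ 
│ 13 │  4 │ 14 │  9 │ 
├────┼────┼────┼────┤ 
│ 12 │  8 │  7 │    │ 
└────┴────┴────┴────┘ 
Moves: 2              
                      


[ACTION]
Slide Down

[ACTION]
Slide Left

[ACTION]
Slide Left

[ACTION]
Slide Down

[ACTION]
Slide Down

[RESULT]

┌────┬────┬────┬────┐ 
│  5 │  6 │  1 │    │ 
├────┼────┼────┼────┤ 
│ 10 │ 11 │ 15 │  2 │ 
├────┼────┼────┼────┤ 
│ 13 │  4 │ 14 │  3 │ 
├────┼────┼────┼────┤ 
│ 12 │  8 │  7 │  9 │ 
└────┴────┴────┴────┘ 
Moves: 5              
                      


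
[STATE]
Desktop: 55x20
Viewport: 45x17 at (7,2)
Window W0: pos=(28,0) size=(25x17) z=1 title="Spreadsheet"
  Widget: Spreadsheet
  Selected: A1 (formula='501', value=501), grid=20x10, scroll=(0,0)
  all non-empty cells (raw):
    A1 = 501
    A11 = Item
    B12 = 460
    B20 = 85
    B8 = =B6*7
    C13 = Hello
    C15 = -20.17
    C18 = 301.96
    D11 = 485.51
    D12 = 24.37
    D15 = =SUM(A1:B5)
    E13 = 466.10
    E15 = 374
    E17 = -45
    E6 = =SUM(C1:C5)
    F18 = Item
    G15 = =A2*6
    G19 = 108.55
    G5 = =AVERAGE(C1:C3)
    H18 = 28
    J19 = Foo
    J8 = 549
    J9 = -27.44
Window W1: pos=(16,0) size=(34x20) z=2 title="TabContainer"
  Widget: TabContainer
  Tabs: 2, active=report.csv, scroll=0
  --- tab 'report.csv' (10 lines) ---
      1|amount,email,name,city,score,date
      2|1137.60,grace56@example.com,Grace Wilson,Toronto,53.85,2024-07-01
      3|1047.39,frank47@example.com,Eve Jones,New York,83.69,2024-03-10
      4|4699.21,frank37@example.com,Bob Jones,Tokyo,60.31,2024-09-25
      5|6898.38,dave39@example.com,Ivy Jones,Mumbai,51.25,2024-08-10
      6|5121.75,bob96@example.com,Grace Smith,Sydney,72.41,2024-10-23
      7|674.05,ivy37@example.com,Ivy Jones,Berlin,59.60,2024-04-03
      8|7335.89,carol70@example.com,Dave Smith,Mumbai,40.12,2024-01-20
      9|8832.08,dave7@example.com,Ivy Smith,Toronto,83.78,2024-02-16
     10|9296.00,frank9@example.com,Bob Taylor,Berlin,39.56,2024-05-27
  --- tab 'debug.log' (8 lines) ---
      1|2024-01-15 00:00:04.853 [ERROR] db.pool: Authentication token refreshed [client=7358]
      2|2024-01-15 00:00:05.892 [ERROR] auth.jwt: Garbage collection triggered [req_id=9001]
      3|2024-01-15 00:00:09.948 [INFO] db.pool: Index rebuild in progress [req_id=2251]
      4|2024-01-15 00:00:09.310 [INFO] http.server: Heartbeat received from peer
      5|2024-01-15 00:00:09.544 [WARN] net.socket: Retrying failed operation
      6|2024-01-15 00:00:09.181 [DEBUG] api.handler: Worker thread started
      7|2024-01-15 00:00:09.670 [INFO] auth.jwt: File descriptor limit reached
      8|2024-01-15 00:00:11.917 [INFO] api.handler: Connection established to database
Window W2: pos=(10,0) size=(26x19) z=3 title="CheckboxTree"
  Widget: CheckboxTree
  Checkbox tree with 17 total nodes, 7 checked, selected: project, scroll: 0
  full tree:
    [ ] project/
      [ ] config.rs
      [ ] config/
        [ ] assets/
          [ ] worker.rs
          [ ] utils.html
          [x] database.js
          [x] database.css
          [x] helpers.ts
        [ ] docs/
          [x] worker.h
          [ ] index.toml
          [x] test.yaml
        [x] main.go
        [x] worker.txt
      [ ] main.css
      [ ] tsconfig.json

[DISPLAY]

   ┠────────────────────────┨─────────────┨──
   ┃>[-] project/           ┃.log         ┃  
   ┃   [ ] config.rs        ┃─────────────┃  
   ┃   [-] config/          ┃ity,score,dat┃--
   ┃     [-] assets/        ┃mple.com,Grac┃  
   ┃       [ ] worker.rs    ┃mple.com,Eve ┃  
   ┃       [ ] utils.html   ┃mple.com,Bob ┃  
   ┃       [x] database.js  ┃ple.com,Ivy J┃  
   ┃       [x] database.css ┃le.com,Grace ┃  
   ┃       [x] helpers.ts   ┃e.com,Ivy Jon┃  
   ┃     [-] docs/          ┃mple.com,Dave┃  
   ┃       [x] worker.h     ┃le.com,Ivy Sm┃  
   ┃       [ ] index.toml   ┃ple.com,Bob T┃  
   ┃       [x] test.yaml    ┃             ┃  
   ┃     [x] main.go        ┃             ┃━━
   ┃     [x] worker.txt     ┃             ┃  
   ┗━━━━━━━━━━━━━━━━━━━━━━━━┛             ┃  


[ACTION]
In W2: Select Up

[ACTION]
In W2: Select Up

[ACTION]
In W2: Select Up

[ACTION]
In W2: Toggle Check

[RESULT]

   ┠────────────────────────┨─────────────┨──
   ┃>[x] project/           ┃.log         ┃  
   ┃   [x] config.rs        ┃─────────────┃  
   ┃   [x] config/          ┃ity,score,dat┃--
   ┃     [x] assets/        ┃mple.com,Grac┃  
   ┃       [x] worker.rs    ┃mple.com,Eve ┃  
   ┃       [x] utils.html   ┃mple.com,Bob ┃  
   ┃       [x] database.js  ┃ple.com,Ivy J┃  
   ┃       [x] database.css ┃le.com,Grace ┃  
   ┃       [x] helpers.ts   ┃e.com,Ivy Jon┃  
   ┃     [x] docs/          ┃mple.com,Dave┃  
   ┃       [x] worker.h     ┃le.com,Ivy Sm┃  
   ┃       [x] index.toml   ┃ple.com,Bob T┃  
   ┃       [x] test.yaml    ┃             ┃  
   ┃     [x] main.go        ┃             ┃━━
   ┃     [x] worker.txt     ┃             ┃  
   ┗━━━━━━━━━━━━━━━━━━━━━━━━┛             ┃  


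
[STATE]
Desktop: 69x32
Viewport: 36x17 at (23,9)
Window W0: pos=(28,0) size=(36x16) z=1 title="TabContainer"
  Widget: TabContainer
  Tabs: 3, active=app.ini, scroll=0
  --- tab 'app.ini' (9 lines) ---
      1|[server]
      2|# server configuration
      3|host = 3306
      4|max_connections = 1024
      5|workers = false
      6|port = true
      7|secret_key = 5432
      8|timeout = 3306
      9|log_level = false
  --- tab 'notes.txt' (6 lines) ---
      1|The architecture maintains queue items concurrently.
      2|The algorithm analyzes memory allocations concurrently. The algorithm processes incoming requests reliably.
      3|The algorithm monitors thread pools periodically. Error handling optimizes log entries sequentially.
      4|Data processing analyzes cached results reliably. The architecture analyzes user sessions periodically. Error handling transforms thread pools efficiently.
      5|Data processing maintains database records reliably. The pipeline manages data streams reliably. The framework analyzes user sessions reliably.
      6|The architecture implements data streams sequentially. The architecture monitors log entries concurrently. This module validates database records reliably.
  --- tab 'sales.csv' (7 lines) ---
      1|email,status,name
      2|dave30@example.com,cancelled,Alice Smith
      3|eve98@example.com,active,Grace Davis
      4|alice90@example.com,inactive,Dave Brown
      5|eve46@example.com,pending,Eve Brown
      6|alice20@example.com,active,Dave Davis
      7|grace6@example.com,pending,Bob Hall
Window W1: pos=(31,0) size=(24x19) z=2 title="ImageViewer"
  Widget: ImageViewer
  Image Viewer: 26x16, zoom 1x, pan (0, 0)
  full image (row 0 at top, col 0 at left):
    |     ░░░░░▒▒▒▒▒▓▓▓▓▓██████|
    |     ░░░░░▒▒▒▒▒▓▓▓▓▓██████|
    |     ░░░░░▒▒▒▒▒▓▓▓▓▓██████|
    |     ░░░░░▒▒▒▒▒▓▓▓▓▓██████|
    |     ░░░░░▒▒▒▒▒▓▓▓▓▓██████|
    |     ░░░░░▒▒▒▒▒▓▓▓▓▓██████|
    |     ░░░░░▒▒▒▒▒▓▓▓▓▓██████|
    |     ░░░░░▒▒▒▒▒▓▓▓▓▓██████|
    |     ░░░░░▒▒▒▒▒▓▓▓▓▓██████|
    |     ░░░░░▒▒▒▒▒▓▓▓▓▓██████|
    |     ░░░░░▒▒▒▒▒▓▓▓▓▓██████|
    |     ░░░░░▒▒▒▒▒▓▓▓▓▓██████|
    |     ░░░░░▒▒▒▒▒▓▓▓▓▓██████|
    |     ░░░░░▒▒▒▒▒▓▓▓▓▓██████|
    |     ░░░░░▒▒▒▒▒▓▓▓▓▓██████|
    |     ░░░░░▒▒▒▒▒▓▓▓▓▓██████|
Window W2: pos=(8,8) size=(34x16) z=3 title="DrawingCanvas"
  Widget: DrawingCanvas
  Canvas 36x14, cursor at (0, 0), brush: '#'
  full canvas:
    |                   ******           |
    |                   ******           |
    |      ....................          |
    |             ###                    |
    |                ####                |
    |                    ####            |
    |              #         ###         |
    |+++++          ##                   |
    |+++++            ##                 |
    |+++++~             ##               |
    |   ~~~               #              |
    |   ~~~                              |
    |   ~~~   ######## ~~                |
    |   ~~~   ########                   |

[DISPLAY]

                  ┃▒▒▒▒▒▓▓▓▓▓██┃    
──────────────────┨▒▒▒▒▒▓▓▓▓▓██┃    
     ******       ┃▒▒▒▒▒▓▓▓▓▓██┃    
     ******       ┃▒▒▒▒▒▓▓▓▓▓██┃    
............      ┃▒▒▒▒▒▓▓▓▓▓██┃    
##                ┃▒▒▒▒▒▓▓▓▓▓██┃    
  ####            ┃▒▒▒▒▒▓▓▓▓▓██┃━━━━
      ####        ┃▒▒▒▒▒▓▓▓▓▓██┃    
#         ###     ┃▒▒▒▒▒▓▓▓▓▓██┃    
 ##               ┃━━━━━━━━━━━━┛    
   ##             ┃                 
     ##           ┃                 
       #          ┃                 
                  ┃                 
━━━━━━━━━━━━━━━━━━┛                 
                                    
                                    


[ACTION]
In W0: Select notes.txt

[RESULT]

                  ┃▒▒▒▒▒▓▓▓▓▓██┃data
──────────────────┨▒▒▒▒▒▓▓▓▓▓██┃s da
     ******       ┃▒▒▒▒▒▓▓▓▓▓██┃    
     ******       ┃▒▒▒▒▒▓▓▓▓▓██┃    
............      ┃▒▒▒▒▒▓▓▓▓▓██┃    
##                ┃▒▒▒▒▒▓▓▓▓▓██┃    
  ####            ┃▒▒▒▒▒▓▓▓▓▓██┃━━━━
      ####        ┃▒▒▒▒▒▓▓▓▓▓██┃    
#         ###     ┃▒▒▒▒▒▓▓▓▓▓██┃    
 ##               ┃━━━━━━━━━━━━┛    
   ##             ┃                 
     ##           ┃                 
       #          ┃                 
                  ┃                 
━━━━━━━━━━━━━━━━━━┛                 
                                    
                                    


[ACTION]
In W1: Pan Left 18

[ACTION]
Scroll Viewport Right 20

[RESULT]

        ┃▒▒▒▒▒▓▓▓▓▓██┃database┃     
────────┨▒▒▒▒▒▓▓▓▓▓██┃s data s┃     
*       ┃▒▒▒▒▒▓▓▓▓▓██┃        ┃     
*       ┃▒▒▒▒▒▓▓▓▓▓██┃        ┃     
..      ┃▒▒▒▒▒▓▓▓▓▓██┃        ┃     
        ┃▒▒▒▒▒▓▓▓▓▓██┃        ┃     
        ┃▒▒▒▒▒▓▓▓▓▓██┃━━━━━━━━┛     
        ┃▒▒▒▒▒▓▓▓▓▓██┃              
###     ┃▒▒▒▒▒▓▓▓▓▓██┃              
        ┃━━━━━━━━━━━━┛              
        ┃                           
        ┃                           
        ┃                           
        ┃                           
━━━━━━━━┛                           
                                    
                                    


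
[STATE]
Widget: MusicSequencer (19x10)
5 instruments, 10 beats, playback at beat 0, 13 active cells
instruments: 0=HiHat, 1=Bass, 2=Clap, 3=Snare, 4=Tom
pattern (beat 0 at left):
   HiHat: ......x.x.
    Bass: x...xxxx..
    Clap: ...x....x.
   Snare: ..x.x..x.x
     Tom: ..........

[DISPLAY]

      ▼123456789   
 HiHat······█·█·   
  Bass█···████··   
  Clap···█····█·   
 Snare··█·█··█·█   
   Tom··········   
                   
                   
                   
                   


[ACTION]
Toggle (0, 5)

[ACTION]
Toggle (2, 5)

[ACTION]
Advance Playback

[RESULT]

      0▼23456789   
 HiHat·····██·█·   
  Bass█···████··   
  Clap···█·█··█·   
 Snare··█·█··█·█   
   Tom··········   
                   
                   
                   
                   


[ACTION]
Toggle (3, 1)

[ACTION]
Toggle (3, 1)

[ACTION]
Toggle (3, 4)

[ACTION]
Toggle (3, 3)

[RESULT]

      0▼23456789   
 HiHat·····██·█·   
  Bass█···████··   
  Clap···█·█··█·   
 Snare··██···█·█   
   Tom··········   
                   
                   
                   
                   


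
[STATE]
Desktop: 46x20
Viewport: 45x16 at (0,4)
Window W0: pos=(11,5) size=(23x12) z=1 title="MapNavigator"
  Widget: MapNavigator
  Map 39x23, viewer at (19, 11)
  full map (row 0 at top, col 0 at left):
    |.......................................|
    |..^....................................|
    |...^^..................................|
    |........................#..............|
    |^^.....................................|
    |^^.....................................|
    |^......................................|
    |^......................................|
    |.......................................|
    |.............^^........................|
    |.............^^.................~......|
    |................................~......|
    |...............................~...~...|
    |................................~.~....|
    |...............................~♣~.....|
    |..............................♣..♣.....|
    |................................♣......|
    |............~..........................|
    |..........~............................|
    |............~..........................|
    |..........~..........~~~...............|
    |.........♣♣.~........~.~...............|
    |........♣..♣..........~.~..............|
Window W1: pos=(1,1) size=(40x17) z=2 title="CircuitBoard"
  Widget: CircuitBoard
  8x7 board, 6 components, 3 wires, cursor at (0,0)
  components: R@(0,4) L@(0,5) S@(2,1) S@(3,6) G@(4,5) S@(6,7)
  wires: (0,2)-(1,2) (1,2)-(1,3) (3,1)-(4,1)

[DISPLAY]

 ┃   0 1 2 3 4 5 6 7                    ┃    
 ┃0  [.]      ·       R   L             ┃    
 ┃            │                         ┃    
 ┃1           · ─ ·                     ┃    
 ┃                                      ┃    
 ┃2       S                             ┃    
 ┃                                      ┃    
 ┃3       ·                   S         ┃    
 ┃        │                             ┃    
 ┃4       ·               G             ┃    
 ┃                                      ┃    
 ┃5                                     ┃    
 ┃                                      ┃    
 ┗━━━━━━━━━━━━━━━━━━━━━━━━━━━━━━━━━━━━━━┛    
                                             
                                             


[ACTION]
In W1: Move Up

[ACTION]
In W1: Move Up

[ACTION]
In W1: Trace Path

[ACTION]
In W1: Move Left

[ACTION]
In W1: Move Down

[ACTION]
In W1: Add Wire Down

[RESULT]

 ┃   0 1 2 3 4 5 6 7                    ┃    
 ┃0           ·       R   L             ┃    
 ┃            │                         ┃    
 ┃1  [.]      · ─ ·                     ┃    
 ┃    │                                 ┃    
 ┃2   ·   S                             ┃    
 ┃                                      ┃    
 ┃3       ·                   S         ┃    
 ┃        │                             ┃    
 ┃4       ·               G             ┃    
 ┃                                      ┃    
 ┃5                                     ┃    
 ┃                                      ┃    
 ┗━━━━━━━━━━━━━━━━━━━━━━━━━━━━━━━━━━━━━━┛    
                                             
                                             
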